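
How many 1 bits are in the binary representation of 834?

834 = 1101000010
Count the 1s: 1 + 1 + 1 + 1 = 4

4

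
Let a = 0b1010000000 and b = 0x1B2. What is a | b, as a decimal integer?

946

a = 1010000000
0x1B2 = 0110110010
 OR → 1110110010 = 946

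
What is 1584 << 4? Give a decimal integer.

25344

1584 = 000011000110000
shift left by 4 → 110001100000000 = 25344
(equivalently, 1584 × 2^4 = 1584 × 16)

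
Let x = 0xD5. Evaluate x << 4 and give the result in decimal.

0xD5 = 000011010101
shift left by 4 → 110101010000 = 3408
(equivalently, 213 × 2^4 = 213 × 16)

3408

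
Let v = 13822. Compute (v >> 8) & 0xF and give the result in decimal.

5

v = 11010111111110
Shift right by 8: 110101
Mask low 4 bits: 0101 = 5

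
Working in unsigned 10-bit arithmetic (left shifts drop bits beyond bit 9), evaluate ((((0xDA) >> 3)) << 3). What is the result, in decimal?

0xDA = 0011011010
→ >> 3 → 0000011011 = 27
→ << 3 (mod 2^10) → 0011011000 = 216

216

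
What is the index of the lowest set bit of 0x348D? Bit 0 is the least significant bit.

0x348D = 11010010001101
Trailing zeros: 0, so the lowest set bit is bit 0 (value 1).

0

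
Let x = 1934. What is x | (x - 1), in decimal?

x = 11110001110 = 1934
x - 1 = 11110001101
OR    = 11110001111 = 1935
(x | (x - 1) sets all bits below the lowest set bit.)

1935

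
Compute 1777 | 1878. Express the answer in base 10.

2039

1777 = 11011110001
1878 = 11101010110
 OR → 11111110111 = 2039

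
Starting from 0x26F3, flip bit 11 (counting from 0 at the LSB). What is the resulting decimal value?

x = 10011011110011
bit 11 is currently 0; toggle it via x ^ (1 << 11) = x ^ 2048
→ 10111011110011 = 12019

12019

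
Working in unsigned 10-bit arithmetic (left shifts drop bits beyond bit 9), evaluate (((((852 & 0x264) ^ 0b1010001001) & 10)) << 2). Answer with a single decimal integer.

852 = 1101010100
0x264 = 1001100100
→ & → 1001000100 = 580
0b1010001001 = 1010001001
→ ^ → 0011001101 = 205
10 = 0000001010
→ & → 0000001000 = 8
→ << 2 (mod 2^10) → 0000100000 = 32

32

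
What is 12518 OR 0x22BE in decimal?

13054

12518 = 11000011100110
0x22BE = 10001010111110
 OR → 11001011111110 = 13054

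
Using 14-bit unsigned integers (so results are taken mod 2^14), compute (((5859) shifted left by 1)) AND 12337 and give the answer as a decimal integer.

8192

5859 = 01011011100011
→ shifted left by 1 (mod 2^14) → 10110111000110 = 11718
12337 = 11000000110001
→ AND → 10000000000000 = 8192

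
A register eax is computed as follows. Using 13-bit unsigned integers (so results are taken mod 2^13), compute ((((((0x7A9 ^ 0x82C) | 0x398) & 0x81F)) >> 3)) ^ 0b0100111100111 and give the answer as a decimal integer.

2276

0x7A9 = 0011110101001
0x82C = 0100000101100
→ ^ → 0111110000101 = 3973
0x398 = 0001110011000
→ | → 0111110011101 = 3997
0x81F = 0100000011111
→ & → 0100000011101 = 2077
→ >> 3 → 0000100000011 = 259
0b0100111100111 = 0100111100111
→ ^ → 0100011100100 = 2276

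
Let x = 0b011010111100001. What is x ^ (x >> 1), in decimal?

12049

x = 11010111100001 = 13793
x>>1 = 01101011110000
XOR  = 10111100010001 = 12049
(x ^ (x >> 1) gives the standard binary-reflected Gray code of x.)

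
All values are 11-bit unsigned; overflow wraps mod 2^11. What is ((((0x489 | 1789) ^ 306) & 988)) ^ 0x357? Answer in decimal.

155

0x489 = 10010001001
1789 = 11011111101
→ | → 11011111101 = 1789
306 = 00100110010
→ ^ → 11111001111 = 1999
988 = 01111011100
→ & → 01111001100 = 972
0x357 = 01101010111
→ ^ → 00010011011 = 155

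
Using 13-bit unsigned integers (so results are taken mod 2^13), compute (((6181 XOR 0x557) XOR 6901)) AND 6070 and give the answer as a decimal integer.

1926

6181 = 1100000100101
0x557 = 0010101010111
→ XOR → 1110101110010 = 7538
6901 = 1101011110101
→ XOR → 0011110000111 = 1927
6070 = 1011110110110
→ AND → 0011110000110 = 1926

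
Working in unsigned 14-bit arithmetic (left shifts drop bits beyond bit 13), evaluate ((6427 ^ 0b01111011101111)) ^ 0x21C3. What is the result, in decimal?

9783

6427 = 01100100011011
0b01111011101111 = 01111011101111
→ ^ → 00011111110100 = 2036
0x21C3 = 10000111000011
→ ^ → 10011000110111 = 9783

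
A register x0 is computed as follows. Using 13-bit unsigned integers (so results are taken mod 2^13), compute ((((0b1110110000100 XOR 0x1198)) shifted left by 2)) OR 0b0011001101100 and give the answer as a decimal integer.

5756

0b1110110000100 = 1110110000100
0x1198 = 1000110011000
→ XOR → 0110000011100 = 3100
→ shifted left by 2 (mod 2^13) → 1000001110000 = 4208
0b0011001101100 = 0011001101100
→ OR → 1011001111100 = 5756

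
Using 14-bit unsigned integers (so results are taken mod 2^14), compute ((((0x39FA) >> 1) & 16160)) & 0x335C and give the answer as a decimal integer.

0x39FA = 11100111111010
→ >> 1 → 01110011111101 = 7421
16160 = 11111100100000
→ & → 01110000100000 = 7200
0x335C = 11001101011100
→ & → 01000000000000 = 4096

4096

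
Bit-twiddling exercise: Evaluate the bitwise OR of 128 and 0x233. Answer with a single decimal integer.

691

128 = 0010000000
0x233 = 1000110011
 OR → 1010110011 = 691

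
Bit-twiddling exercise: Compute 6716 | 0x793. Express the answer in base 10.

8127

6716 = 1101000111100
0x793 = 0011110010011
 OR → 1111110111111 = 8127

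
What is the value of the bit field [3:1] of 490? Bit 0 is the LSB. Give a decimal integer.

5

v = 00111101010
Shift right by 1: 0011110101
Mask low 3 bits: 101 = 5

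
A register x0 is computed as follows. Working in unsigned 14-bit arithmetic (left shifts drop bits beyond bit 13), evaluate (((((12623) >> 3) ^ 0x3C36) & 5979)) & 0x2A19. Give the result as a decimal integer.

537

12623 = 11000101001111
→ >> 3 → 00011000101001 = 1577
0x3C36 = 11110000110110
→ ^ → 11101000011111 = 14879
5979 = 01011101011011
→ & → 01001000011011 = 4635
0x2A19 = 10101000011001
→ & → 00001000011001 = 537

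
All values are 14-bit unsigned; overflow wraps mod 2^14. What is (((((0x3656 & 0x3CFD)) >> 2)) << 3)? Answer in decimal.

0x3656 = 11011001010110
0x3CFD = 11110011111101
→ & → 11010001010100 = 13396
→ >> 2 → 00110100010101 = 3349
→ << 3 (mod 2^14) → 10100010101000 = 10408

10408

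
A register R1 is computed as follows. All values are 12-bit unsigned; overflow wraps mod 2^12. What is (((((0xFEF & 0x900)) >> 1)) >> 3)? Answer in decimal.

144

0xFEF = 111111101111
0x900 = 100100000000
→ & → 100100000000 = 2304
→ >> 1 → 010010000000 = 1152
→ >> 3 → 000010010000 = 144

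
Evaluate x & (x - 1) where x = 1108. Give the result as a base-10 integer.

1104

x = 10001010100 = 1108
x - 1 = 10001010011
AND   = 10001010000 = 1104
(x & (x - 1) clears the lowest set bit of x.)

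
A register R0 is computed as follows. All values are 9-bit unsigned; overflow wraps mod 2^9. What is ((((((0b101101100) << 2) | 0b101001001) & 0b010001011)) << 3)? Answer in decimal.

72

0b101101100 = 101101100
→ << 2 (mod 2^9) → 110110000 = 432
0b101001001 = 101001001
→ | → 111111001 = 505
0b010001011 = 010001011
→ & → 010001001 = 137
→ << 3 (mod 2^9) → 001001000 = 72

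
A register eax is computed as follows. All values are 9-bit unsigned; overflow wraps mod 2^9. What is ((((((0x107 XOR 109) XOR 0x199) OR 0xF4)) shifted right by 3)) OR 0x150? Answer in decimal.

350

0x107 = 100000111
109 = 001101101
→ XOR → 101101010 = 362
0x199 = 110011001
→ XOR → 011110011 = 243
0xF4 = 011110100
→ OR → 011110111 = 247
→ shifted right by 3 → 000011110 = 30
0x150 = 101010000
→ OR → 101011110 = 350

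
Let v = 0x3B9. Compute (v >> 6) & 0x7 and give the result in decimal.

v = 01110111001
Shift right by 6: 01110
Mask low 3 bits: 110 = 6

6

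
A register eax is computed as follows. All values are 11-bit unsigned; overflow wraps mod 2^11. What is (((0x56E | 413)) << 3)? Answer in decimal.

0x56E = 10101101110
413 = 00110011101
→ | → 10111111111 = 1535
→ << 3 (mod 2^11) → 11111111000 = 2040

2040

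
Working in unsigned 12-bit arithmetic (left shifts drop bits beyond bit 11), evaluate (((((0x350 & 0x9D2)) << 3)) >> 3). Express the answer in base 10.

336

0x350 = 001101010000
0x9D2 = 100111010010
→ & → 000101010000 = 336
→ << 3 (mod 2^12) → 101010000000 = 2688
→ >> 3 → 000101010000 = 336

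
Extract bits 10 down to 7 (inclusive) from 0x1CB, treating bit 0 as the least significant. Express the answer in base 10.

v = 00111001011
Shift right by 7: 0011
Mask low 4 bits: 0011 = 3

3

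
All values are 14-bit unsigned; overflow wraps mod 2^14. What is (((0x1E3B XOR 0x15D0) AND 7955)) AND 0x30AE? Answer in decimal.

2

0x1E3B = 01111000111011
0x15D0 = 01010111010000
→ XOR → 00101111101011 = 3051
7955 = 01111100010011
→ AND → 00101100000011 = 2819
0x30AE = 11000010101110
→ AND → 00000000000010 = 2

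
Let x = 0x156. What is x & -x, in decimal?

2

x = 101010110 = 342
-x (two's complement) = …010101010
AND   = 000000010 = 2
(x & -x isolates the lowest set bit of x.)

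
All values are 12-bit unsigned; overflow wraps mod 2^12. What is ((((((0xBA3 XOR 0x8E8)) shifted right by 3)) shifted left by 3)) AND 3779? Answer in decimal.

576

0xBA3 = 101110100011
0x8E8 = 100011101000
→ XOR → 001101001011 = 843
→ shifted right by 3 → 000001101001 = 105
→ shifted left by 3 (mod 2^12) → 001101001000 = 840
3779 = 111011000011
→ AND → 001001000000 = 576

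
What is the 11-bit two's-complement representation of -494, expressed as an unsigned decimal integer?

494 in 11 bits: 00111101110
Invert: 11000010001
Add 1:  11000010010 = 1554
(Check: 2^11 - 494 = 2048 - 494 = 1554.)

1554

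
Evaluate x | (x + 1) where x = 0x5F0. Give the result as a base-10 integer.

x = 10111110000 = 1520
x + 1 = 10111110001
OR    = 10111110001 = 1521
(x | (x + 1) sets the lowest cleared bit.)

1521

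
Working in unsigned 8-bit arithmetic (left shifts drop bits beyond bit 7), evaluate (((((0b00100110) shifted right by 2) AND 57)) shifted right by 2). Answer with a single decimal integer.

2

0b00100110 = 00100110
→ shifted right by 2 → 00001001 = 9
57 = 00111001
→ AND → 00001001 = 9
→ shifted right by 2 → 00000010 = 2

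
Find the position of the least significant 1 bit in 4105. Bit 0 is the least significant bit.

4105 = 1000000001001
Trailing zeros: 0, so the lowest set bit is bit 0 (value 1).

0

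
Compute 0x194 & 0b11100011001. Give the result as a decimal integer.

0x194 = 00110010100
b = 11100011001
AND → 00100010000 = 272

272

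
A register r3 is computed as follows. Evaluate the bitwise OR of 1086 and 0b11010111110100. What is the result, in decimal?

1086 = 00010000111110
b = 11010111110100
 OR → 11010111111110 = 13822

13822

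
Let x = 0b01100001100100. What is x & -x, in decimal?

x = 1100001100100 = 6244
-x (two's complement) = …0011110011100
AND   = 0000000000100 = 4
(x & -x isolates the lowest set bit of x.)

4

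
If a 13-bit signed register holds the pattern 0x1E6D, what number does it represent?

-403

pattern = 1111001101101 (MSB is 1 ⇒ negative)
Invert: 0000110010010, add 1 → 0000110010011 = 403, so the value is -403.
(Equivalently: 7789 - 2^13 = 7789 - 8192 = -403.)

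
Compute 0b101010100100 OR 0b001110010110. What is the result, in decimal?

a = 101010100100
b = 001110010110
 OR → 101110110110 = 2998

2998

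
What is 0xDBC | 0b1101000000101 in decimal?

0xDBC = 0110110111100
b = 1101000000101
 OR → 1111110111101 = 8125

8125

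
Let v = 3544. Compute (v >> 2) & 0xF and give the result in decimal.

6

v = 110111011000
Shift right by 2: 1101110110
Mask low 4 bits: 0110 = 6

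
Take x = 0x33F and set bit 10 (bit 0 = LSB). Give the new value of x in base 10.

1855

x = 001100111111
bit 10 is currently 0; set it via x | (1 << 10) = x | 1024
→ 011100111111 = 1855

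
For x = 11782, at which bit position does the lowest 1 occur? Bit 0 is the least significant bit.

1

11782 = 10111000000110
Trailing zeros: 1, so the lowest set bit is bit 1 (value 2).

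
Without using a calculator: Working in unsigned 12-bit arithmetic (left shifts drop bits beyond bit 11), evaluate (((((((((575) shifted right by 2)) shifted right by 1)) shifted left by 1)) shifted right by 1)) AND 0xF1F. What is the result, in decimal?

7

575 = 001000111111
→ shifted right by 2 → 000010001111 = 143
→ shifted right by 1 → 000001000111 = 71
→ shifted left by 1 (mod 2^12) → 000010001110 = 142
→ shifted right by 1 → 000001000111 = 71
0xF1F = 111100011111
→ AND → 000000000111 = 7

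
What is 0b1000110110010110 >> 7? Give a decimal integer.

x = 1000110110010110
shift right by 7 → 0000000100011011 = 283
(equivalently, floor(36246 / 128))

283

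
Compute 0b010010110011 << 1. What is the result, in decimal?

x = 010010110011
shift left by 1 → 100101100110 = 2406
(equivalently, 1203 × 2^1 = 1203 × 2)

2406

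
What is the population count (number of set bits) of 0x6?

2

0x6 = 110
Count the 1s: 1 + 1 = 2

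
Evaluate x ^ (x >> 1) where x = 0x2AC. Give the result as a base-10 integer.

1018

x = 1010101100 = 684
x>>1 = 0101010110
XOR  = 1111111010 = 1018
(x ^ (x >> 1) gives the standard binary-reflected Gray code of x.)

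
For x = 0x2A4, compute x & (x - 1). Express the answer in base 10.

672

x = 1010100100 = 676
x - 1 = 1010100011
AND   = 1010100000 = 672
(x & (x - 1) clears the lowest set bit of x.)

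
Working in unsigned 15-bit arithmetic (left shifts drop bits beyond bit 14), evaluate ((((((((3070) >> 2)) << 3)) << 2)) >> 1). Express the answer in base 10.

3070 = 000101111111110
→ >> 2 → 000001011111111 = 767
→ << 3 (mod 2^15) → 001011111111000 = 6136
→ << 2 (mod 2^15) → 101111111100000 = 24544
→ >> 1 → 010111111110000 = 12272

12272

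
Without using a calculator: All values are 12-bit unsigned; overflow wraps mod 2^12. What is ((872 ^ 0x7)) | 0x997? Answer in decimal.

872 = 001101101000
0x7 = 000000000111
→ ^ → 001101101111 = 879
0x997 = 100110010111
→ | → 101111111111 = 3071

3071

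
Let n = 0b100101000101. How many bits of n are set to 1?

5

n = 100101000101
Count the 1s: 1 + 1 + 1 + 1 + 1 = 5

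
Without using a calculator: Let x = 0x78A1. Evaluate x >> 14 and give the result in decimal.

1

0x78A1 = 111100010100001
shift right by 14 → 000000000000001 = 1
(equivalently, floor(30881 / 16384))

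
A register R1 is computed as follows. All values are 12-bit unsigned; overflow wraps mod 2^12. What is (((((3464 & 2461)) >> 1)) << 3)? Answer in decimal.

1568

3464 = 110110001000
2461 = 100110011101
→ & → 100110001000 = 2440
→ >> 1 → 010011000100 = 1220
→ << 3 (mod 2^12) → 011000100000 = 1568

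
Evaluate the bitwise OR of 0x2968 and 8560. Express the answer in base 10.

10616

0x2968 = 10100101101000
8560 = 10000101110000
 OR → 10100101111000 = 10616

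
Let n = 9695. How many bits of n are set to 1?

9695 = 10010111011111
Count the 1s: 1 + 1 + 1 + 1 + 1 + 1 + 1 + 1 + 1 + 1 = 10

10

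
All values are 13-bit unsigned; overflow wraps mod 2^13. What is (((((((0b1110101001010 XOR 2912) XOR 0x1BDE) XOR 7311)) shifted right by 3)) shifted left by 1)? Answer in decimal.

0b1110101001010 = 1110101001010
2912 = 0101101100000
→ XOR → 1011000101010 = 5674
0x1BDE = 1101111011110
→ XOR → 0110111110100 = 3572
7311 = 1110010001111
→ XOR → 1000101111011 = 4475
→ shifted right by 3 → 0001000101111 = 559
→ shifted left by 1 (mod 2^13) → 0010001011110 = 1118

1118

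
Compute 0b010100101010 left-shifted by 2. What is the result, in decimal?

5288

x = 0010100101010
shift left by 2 → 1010010101000 = 5288
(equivalently, 1322 × 2^2 = 1322 × 4)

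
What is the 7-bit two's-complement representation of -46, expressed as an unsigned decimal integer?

46 in 7 bits: 0101110
Invert: 1010001
Add 1:  1010010 = 82
(Check: 2^7 - 46 = 128 - 46 = 82.)

82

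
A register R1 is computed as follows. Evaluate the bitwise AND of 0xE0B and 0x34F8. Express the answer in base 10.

0xE0B = 00111000001011
0x34F8 = 11010011111000
AND → 00010000001000 = 1032

1032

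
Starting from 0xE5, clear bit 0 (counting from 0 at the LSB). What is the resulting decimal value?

228

x = 0011100101
bit 0 is currently 1; clear it via x & ~(1 << 0) = x & ~1
→ 0011100100 = 228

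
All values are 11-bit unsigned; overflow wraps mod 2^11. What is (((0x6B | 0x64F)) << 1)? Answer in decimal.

1246

0x6B = 00001101011
0x64F = 11001001111
→ | → 11001101111 = 1647
→ << 1 (mod 2^11) → 10011011110 = 1246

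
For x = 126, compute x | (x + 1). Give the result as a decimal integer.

x = 1111110 = 126
x + 1 = 1111111
OR    = 1111111 = 127
(x | (x + 1) sets the lowest cleared bit.)

127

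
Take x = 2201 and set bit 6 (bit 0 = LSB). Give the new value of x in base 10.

2265

x = 0100010011001
bit 6 is currently 0; set it via x | (1 << 6) = x | 64
→ 0100011011001 = 2265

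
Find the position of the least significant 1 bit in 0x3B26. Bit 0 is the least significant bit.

1

0x3B26 = 11101100100110
Trailing zeros: 1, so the lowest set bit is bit 1 (value 2).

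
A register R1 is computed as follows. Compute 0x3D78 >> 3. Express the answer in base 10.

0x3D78 = 11110101111000
shift right by 3 → 00011110101111 = 1967
(equivalently, floor(15736 / 8))

1967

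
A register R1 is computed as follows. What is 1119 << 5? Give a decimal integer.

1119 = 0000010001011111
shift left by 5 → 1000101111100000 = 35808
(equivalently, 1119 × 2^5 = 1119 × 32)

35808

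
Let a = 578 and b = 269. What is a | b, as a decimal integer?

847

578 = 1001000010
269 = 0100001101
 OR → 1101001111 = 847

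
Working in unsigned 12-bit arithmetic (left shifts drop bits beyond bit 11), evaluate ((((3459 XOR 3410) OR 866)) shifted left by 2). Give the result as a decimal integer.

4044

3459 = 110110000011
3410 = 110101010010
→ XOR → 000011010001 = 209
866 = 001101100010
→ OR → 001111110011 = 1011
→ shifted left by 2 (mod 2^12) → 111111001100 = 4044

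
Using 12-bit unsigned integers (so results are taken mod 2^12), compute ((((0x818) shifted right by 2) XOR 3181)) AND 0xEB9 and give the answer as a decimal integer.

0x818 = 100000011000
→ shifted right by 2 → 001000000110 = 518
3181 = 110001101101
→ XOR → 111001101011 = 3691
0xEB9 = 111010111001
→ AND → 111000101001 = 3625

3625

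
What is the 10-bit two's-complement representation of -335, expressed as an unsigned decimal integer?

335 in 10 bits: 0101001111
Invert: 1010110000
Add 1:  1010110001 = 689
(Check: 2^10 - 335 = 1024 - 335 = 689.)

689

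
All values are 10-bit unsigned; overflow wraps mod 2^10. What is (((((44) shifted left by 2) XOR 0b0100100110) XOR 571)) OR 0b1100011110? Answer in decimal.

44 = 0000101100
→ shifted left by 2 (mod 2^10) → 0010110000 = 176
0b0100100110 = 0100100110
→ XOR → 0110010110 = 406
571 = 1000111011
→ XOR → 1110101101 = 941
0b1100011110 = 1100011110
→ OR → 1110111111 = 959

959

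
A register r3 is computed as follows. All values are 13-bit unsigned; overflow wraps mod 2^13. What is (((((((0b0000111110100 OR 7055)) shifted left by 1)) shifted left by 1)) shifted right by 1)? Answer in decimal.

2046

0b0000111110100 = 0000111110100
7055 = 1101110001111
→ OR → 1101111111111 = 7167
→ shifted left by 1 (mod 2^13) → 1011111111110 = 6142
→ shifted left by 1 (mod 2^13) → 0111111111100 = 4092
→ shifted right by 1 → 0011111111110 = 2046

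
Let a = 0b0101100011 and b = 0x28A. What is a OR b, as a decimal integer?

a = 0101100011
0x28A = 1010001010
 OR → 1111101011 = 1003

1003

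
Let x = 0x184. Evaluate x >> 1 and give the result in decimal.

0x184 = 110000100
shift right by 1 → 011000010 = 194
(equivalently, floor(388 / 2))

194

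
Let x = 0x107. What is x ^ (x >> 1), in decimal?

x = 100000111 = 263
x>>1 = 010000011
XOR  = 110000100 = 388
(x ^ (x >> 1) gives the standard binary-reflected Gray code of x.)

388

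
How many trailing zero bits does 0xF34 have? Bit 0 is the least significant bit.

0xF34 = 111100110100
Trailing zeros: 2, so the lowest set bit is bit 2 (value 4).

2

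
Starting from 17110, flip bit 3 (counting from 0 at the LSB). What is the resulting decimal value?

x = 100001011010110
bit 3 is currently 0; toggle it via x ^ (1 << 3) = x ^ 8
→ 100001011011110 = 17118

17118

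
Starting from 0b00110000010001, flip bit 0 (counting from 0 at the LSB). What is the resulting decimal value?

3088

x = 00110000010001
bit 0 is currently 1; toggle it via x ^ (1 << 0) = x ^ 1
→ 00110000010000 = 3088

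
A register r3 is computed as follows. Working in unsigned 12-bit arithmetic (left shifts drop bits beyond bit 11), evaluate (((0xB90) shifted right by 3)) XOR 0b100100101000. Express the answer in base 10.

2138

0xB90 = 101110010000
→ shifted right by 3 → 000101110010 = 370
0b100100101000 = 100100101000
→ XOR → 100001011010 = 2138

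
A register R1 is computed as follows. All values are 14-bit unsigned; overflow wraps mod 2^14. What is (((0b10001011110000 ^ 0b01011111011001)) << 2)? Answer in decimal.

5284

0b10001011110000 = 10001011110000
0b01011111011001 = 01011111011001
→ ^ → 11010100101001 = 13609
→ << 2 (mod 2^14) → 01010010100100 = 5284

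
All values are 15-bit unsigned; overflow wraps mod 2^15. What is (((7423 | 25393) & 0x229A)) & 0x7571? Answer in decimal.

7423 = 001110011111111
25393 = 110001100110001
→ | → 111111111111111 = 32767
0x229A = 010001010011010
→ & → 010001010011010 = 8858
0x7571 = 111010101110001
→ & → 010000000010000 = 8208

8208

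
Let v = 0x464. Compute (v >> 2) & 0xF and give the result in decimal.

9

v = 10001100100
Shift right by 2: 100011001
Mask low 4 bits: 1001 = 9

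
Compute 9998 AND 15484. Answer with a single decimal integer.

9228

9998 = 10011100001110
15484 = 11110001111100
AND → 10010000001100 = 9228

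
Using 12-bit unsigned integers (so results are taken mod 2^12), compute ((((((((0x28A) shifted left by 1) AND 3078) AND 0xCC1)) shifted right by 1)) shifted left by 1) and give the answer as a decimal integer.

0x28A = 001010001010
→ shifted left by 1 (mod 2^12) → 010100010100 = 1300
3078 = 110000000110
→ AND → 010000000100 = 1028
0xCC1 = 110011000001
→ AND → 010000000000 = 1024
→ shifted right by 1 → 001000000000 = 512
→ shifted left by 1 (mod 2^12) → 010000000000 = 1024

1024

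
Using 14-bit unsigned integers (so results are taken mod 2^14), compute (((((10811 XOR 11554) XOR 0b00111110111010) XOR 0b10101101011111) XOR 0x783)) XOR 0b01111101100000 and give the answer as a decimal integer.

15135

10811 = 10101000111011
11554 = 10110100100010
→ XOR → 00011100011001 = 1817
0b00111110111010 = 00111110111010
→ XOR → 00100010100011 = 2211
0b10101101011111 = 10101101011111
→ XOR → 10001111111100 = 9212
0x783 = 00011110000011
→ XOR → 10010001111111 = 9343
0b01111101100000 = 01111101100000
→ XOR → 11101100011111 = 15135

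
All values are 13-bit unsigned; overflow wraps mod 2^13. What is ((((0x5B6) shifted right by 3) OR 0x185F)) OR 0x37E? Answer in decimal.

0x5B6 = 0010110110110
→ shifted right by 3 → 0000010110110 = 182
0x185F = 1100001011111
→ OR → 1100011111111 = 6399
0x37E = 0001101111110
→ OR → 1101111111111 = 7167

7167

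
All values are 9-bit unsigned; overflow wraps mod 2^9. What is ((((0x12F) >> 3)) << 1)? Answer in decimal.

74

0x12F = 100101111
→ >> 3 → 000100101 = 37
→ << 1 (mod 2^9) → 001001010 = 74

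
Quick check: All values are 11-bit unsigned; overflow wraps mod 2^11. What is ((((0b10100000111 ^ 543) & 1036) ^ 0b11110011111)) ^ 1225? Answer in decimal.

1886

0b10100000111 = 10100000111
543 = 01000011111
→ ^ → 11100011000 = 1816
1036 = 10000001100
→ & → 10000001000 = 1032
0b11110011111 = 11110011111
→ ^ → 01110010111 = 919
1225 = 10011001001
→ ^ → 11101011110 = 1886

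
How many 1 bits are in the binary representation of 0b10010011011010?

7

n = 10010011011010
Count the 1s: 1 + 1 + 1 + 1 + 1 + 1 + 1 = 7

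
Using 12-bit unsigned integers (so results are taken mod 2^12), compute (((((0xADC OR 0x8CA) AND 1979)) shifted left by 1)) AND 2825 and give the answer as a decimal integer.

0xADC = 101011011100
0x8CA = 100011001010
→ OR → 101011011110 = 2782
1979 = 011110111011
→ AND → 001010011010 = 666
→ shifted left by 1 (mod 2^12) → 010100110100 = 1332
2825 = 101100001001
→ AND → 000100000000 = 256

256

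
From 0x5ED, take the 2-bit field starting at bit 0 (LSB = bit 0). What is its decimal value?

1

v = 0010111101101
Shift right by 0: 0010111101101
Mask low 2 bits: 01 = 1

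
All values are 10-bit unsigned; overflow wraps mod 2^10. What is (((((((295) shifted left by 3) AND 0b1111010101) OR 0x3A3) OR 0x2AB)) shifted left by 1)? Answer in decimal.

295 = 0100100111
→ shifted left by 3 (mod 2^10) → 0100111000 = 312
0b1111010101 = 1111010101
→ AND → 0100010000 = 272
0x3A3 = 1110100011
→ OR → 1110110011 = 947
0x2AB = 1010101011
→ OR → 1110111011 = 955
→ shifted left by 1 (mod 2^10) → 1101110110 = 886

886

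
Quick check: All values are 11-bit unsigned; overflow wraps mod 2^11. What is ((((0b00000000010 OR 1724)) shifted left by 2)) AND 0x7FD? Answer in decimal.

760

0b00000000010 = 00000000010
1724 = 11010111100
→ OR → 11010111110 = 1726
→ shifted left by 2 (mod 2^11) → 01011111000 = 760
0x7FD = 11111111101
→ AND → 01011111000 = 760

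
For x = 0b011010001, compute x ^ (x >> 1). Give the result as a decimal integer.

x = 11010001 = 209
x>>1 = 01101000
XOR  = 10111001 = 185
(x ^ (x >> 1) gives the standard binary-reflected Gray code of x.)

185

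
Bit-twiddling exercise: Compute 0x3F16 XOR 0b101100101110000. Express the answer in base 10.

0x3F16 = 011111100010110
b = 101100101110000
XOR → 110011001100110 = 26214

26214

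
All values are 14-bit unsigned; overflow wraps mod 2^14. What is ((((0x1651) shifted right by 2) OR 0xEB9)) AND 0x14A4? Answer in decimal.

1188

0x1651 = 01011001010001
→ shifted right by 2 → 00010110010100 = 1428
0xEB9 = 00111010111001
→ OR → 00111110111101 = 4029
0x14A4 = 01010010100100
→ AND → 00010010100100 = 1188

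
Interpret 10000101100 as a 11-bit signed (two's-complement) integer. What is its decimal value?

pattern = 10000101100 (MSB is 1 ⇒ negative)
Invert: 01111010011, add 1 → 01111010100 = 980, so the value is -980.
(Equivalently: 1068 - 2^11 = 1068 - 2048 = -980.)

-980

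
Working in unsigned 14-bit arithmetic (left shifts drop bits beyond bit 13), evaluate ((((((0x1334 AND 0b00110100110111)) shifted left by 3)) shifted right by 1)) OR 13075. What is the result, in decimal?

14291

0x1334 = 01001100110100
0b00110100110111 = 00110100110111
→ AND → 00000100110100 = 308
→ shifted left by 3 (mod 2^14) → 00100110100000 = 2464
→ shifted right by 1 → 00010011010000 = 1232
13075 = 11001100010011
→ OR → 11011111010011 = 14291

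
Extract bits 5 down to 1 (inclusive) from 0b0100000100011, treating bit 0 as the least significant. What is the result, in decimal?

17

v = 0100000100011
Shift right by 1: 010000010001
Mask low 5 bits: 10001 = 17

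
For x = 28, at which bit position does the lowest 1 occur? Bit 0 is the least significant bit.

2

28 = 11100
Trailing zeros: 2, so the lowest set bit is bit 2 (value 4).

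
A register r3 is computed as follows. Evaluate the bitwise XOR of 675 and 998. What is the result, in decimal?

675 = 1010100011
998 = 1111100110
XOR → 0101000101 = 325

325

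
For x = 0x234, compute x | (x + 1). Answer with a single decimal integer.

565

x = 1000110100 = 564
x + 1 = 1000110101
OR    = 1000110101 = 565
(x | (x + 1) sets the lowest cleared bit.)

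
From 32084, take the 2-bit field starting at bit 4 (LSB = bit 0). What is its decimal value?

v = 0111110101010100
Shift right by 4: 011111010101
Mask low 2 bits: 01 = 1

1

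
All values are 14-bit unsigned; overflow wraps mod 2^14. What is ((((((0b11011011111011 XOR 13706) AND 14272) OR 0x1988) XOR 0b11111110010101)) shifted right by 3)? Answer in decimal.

0b11011011111011 = 11011011111011
13706 = 11010110001010
→ XOR → 00001101110001 = 881
14272 = 11011111000000
→ AND → 00001101000000 = 832
0x1988 = 01100110001000
→ OR → 01101111001000 = 7112
0b11111110010101 = 11111110010101
→ XOR → 10010001011101 = 9309
→ shifted right by 3 → 00010010001011 = 1163

1163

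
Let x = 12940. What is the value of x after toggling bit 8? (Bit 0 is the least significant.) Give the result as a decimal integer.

13196

x = 11001010001100
bit 8 is currently 0; toggle it via x ^ (1 << 8) = x ^ 256
→ 11001110001100 = 13196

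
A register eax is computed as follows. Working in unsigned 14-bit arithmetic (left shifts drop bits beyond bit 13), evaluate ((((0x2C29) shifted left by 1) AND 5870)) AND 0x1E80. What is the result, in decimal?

4096

0x2C29 = 10110000101001
→ shifted left by 1 (mod 2^14) → 01100001010010 = 6226
5870 = 01011011101110
→ AND → 01000001000010 = 4162
0x1E80 = 01111010000000
→ AND → 01000000000000 = 4096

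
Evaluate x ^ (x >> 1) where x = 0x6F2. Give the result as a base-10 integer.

x = 11011110010 = 1778
x>>1 = 01101111001
XOR  = 10110001011 = 1419
(x ^ (x >> 1) gives the standard binary-reflected Gray code of x.)

1419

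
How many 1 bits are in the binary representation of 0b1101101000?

n = 1101101000
Count the 1s: 1 + 1 + 1 + 1 + 1 = 5

5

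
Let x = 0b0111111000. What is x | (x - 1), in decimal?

x = 111111000 = 504
x - 1 = 111110111
OR    = 111111111 = 511
(x | (x - 1) sets all bits below the lowest set bit.)

511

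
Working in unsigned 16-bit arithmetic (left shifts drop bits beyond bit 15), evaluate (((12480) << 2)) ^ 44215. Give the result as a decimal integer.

12480 = 0011000011000000
→ << 2 (mod 2^16) → 1100001100000000 = 49920
44215 = 1010110010110111
→ ^ → 0110111110110111 = 28599

28599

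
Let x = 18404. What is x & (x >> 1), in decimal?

992

x = 100011111100100 = 18404
x>>1 = 010001111110010
AND  = 000001111100000 = 992
(x & (x >> 1) has a 1 wherever x has two consecutive 1 bits.)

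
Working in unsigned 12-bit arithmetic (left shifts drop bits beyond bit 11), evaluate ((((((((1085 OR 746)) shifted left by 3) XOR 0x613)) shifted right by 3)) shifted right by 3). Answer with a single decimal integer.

1085 = 010000111101
746 = 001011101010
→ OR → 011011111111 = 1791
→ shifted left by 3 (mod 2^12) → 011111111000 = 2040
0x613 = 011000010011
→ XOR → 000111101011 = 491
→ shifted right by 3 → 000000111101 = 61
→ shifted right by 3 → 000000000111 = 7

7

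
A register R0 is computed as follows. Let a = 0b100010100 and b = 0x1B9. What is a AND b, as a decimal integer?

272

a = 100010100
0x1B9 = 110111001
AND → 100010000 = 272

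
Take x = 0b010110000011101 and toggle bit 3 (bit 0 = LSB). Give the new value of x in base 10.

x = 010110000011101
bit 3 is currently 1; toggle it via x ^ (1 << 3) = x ^ 8
→ 010110000010101 = 11285

11285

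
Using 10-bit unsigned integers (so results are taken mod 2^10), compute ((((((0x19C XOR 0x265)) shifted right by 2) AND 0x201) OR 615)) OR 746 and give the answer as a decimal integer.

0x19C = 0110011100
0x265 = 1001100101
→ XOR → 1111111001 = 1017
→ shifted right by 2 → 0011111110 = 254
0x201 = 1000000001
→ AND → 0000000000 = 0
615 = 1001100111
→ OR → 1001100111 = 615
746 = 1011101010
→ OR → 1011101111 = 751

751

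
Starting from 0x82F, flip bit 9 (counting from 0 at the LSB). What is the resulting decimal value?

x = 100000101111
bit 9 is currently 0; toggle it via x ^ (1 << 9) = x ^ 512
→ 101000101111 = 2607

2607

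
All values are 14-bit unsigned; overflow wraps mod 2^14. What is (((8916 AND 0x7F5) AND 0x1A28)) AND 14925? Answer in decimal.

512

8916 = 10001011010100
0x7F5 = 00011111110101
→ AND → 00001011010100 = 724
0x1A28 = 01101000101000
→ AND → 00001000000000 = 512
14925 = 11101001001101
→ AND → 00001000000000 = 512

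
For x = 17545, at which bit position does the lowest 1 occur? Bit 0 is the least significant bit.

17545 = 100010010001001
Trailing zeros: 0, so the lowest set bit is bit 0 (value 1).

0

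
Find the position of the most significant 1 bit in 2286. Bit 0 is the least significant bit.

2286 = 100011101110
The topmost 1 is at position 11 (since 2^11 = 2048 ≤ 2286 < 4096).

11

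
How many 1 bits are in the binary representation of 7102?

10

7102 = 1101110111110
Count the 1s: 1 + 1 + 1 + 1 + 1 + 1 + 1 + 1 + 1 + 1 = 10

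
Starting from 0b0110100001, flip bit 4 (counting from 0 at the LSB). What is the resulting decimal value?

433

x = 0110100001
bit 4 is currently 0; toggle it via x ^ (1 << 4) = x ^ 16
→ 0110110001 = 433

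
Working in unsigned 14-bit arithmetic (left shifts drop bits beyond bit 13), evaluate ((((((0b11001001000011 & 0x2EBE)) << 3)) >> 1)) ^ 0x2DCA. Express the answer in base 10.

0b11001001000011 = 11001001000011
0x2EBE = 10111010111110
→ & → 10001000000010 = 8706
→ << 3 (mod 2^14) → 01000000010000 = 4112
→ >> 1 → 00100000001000 = 2056
0x2DCA = 10110111001010
→ ^ → 10010111000010 = 9666

9666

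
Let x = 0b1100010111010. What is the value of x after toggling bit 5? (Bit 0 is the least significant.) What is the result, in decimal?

x = 1100010111010
bit 5 is currently 1; toggle it via x ^ (1 << 5) = x ^ 32
→ 1100010011010 = 6298

6298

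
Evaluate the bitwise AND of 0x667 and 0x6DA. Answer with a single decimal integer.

1602

0x667 = 11001100111
0x6DA = 11011011010
AND → 11001000010 = 1602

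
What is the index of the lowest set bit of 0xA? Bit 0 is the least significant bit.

1

0xA = 1010
Trailing zeros: 1, so the lowest set bit is bit 1 (value 2).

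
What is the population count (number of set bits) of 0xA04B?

0xA04B = 1010000001001011
Count the 1s: 1 + 1 + 1 + 1 + 1 + 1 = 6

6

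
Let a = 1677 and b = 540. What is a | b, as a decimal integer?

1677 = 11010001101
540 = 01000011100
 OR → 11010011101 = 1693

1693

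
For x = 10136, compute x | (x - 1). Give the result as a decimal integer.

10143

x = 10011110011000 = 10136
x - 1 = 10011110010111
OR    = 10011110011111 = 10143
(x | (x - 1) sets all bits below the lowest set bit.)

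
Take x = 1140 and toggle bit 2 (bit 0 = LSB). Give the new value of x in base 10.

x = 000010001110100
bit 2 is currently 1; toggle it via x ^ (1 << 2) = x ^ 4
→ 000010001110000 = 1136

1136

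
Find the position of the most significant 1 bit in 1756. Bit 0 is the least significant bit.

1756 = 11011011100
The topmost 1 is at position 10 (since 2^10 = 1024 ≤ 1756 < 2048).

10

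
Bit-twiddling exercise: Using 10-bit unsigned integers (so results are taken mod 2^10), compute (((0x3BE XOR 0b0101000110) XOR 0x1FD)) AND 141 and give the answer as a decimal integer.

5

0x3BE = 1110111110
0b0101000110 = 0101000110
→ XOR → 1011111000 = 760
0x1FD = 0111111101
→ XOR → 1100000101 = 773
141 = 0010001101
→ AND → 0000000101 = 5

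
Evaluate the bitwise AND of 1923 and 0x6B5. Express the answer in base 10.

1665

1923 = 11110000011
0x6B5 = 11010110101
AND → 11010000001 = 1665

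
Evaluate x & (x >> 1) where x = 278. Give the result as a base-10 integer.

x = 100010110 = 278
x>>1 = 010001011
AND  = 000000010 = 2
(x & (x >> 1) has a 1 wherever x has two consecutive 1 bits.)

2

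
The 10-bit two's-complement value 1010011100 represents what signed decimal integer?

pattern = 1010011100 (MSB is 1 ⇒ negative)
Invert: 0101100011, add 1 → 0101100100 = 356, so the value is -356.
(Equivalently: 668 - 2^10 = 668 - 1024 = -356.)

-356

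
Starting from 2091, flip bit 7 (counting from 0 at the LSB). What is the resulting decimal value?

x = 100000101011
bit 7 is currently 0; toggle it via x ^ (1 << 7) = x ^ 128
→ 100010101011 = 2219

2219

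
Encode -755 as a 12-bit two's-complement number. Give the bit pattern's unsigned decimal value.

3341

755 in 12 bits: 001011110011
Invert: 110100001100
Add 1:  110100001101 = 3341
(Check: 2^12 - 755 = 4096 - 755 = 3341.)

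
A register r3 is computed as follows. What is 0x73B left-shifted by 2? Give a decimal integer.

7404

0x73B = 0011100111011
shift left by 2 → 1110011101100 = 7404
(equivalently, 1851 × 2^2 = 1851 × 4)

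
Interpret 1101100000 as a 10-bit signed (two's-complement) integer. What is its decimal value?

-160

pattern = 1101100000 (MSB is 1 ⇒ negative)
Invert: 0010011111, add 1 → 0010100000 = 160, so the value is -160.
(Equivalently: 864 - 2^10 = 864 - 1024 = -160.)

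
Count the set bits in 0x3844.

0x3844 = 11100001000100
Count the 1s: 1 + 1 + 1 + 1 + 1 = 5

5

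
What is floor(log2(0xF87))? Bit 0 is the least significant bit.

11

0xF87 = 111110000111
The topmost 1 is at position 11 (since 2^11 = 2048 ≤ 3975 < 4096).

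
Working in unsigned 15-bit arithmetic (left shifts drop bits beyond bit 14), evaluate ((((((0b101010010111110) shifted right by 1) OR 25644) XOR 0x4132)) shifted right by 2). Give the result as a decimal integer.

0b101010010111110 = 101010010111110
→ shifted right by 1 → 010101001011111 = 10847
25644 = 110010000101100
→ OR → 110111001111111 = 28287
0x4132 = 100000100110010
→ XOR → 010111101001101 = 12109
→ shifted right by 2 → 000101111010011 = 3027

3027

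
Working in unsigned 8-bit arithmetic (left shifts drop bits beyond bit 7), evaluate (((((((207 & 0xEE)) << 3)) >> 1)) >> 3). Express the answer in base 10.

7

207 = 11001111
0xEE = 11101110
→ & → 11001110 = 206
→ << 3 (mod 2^8) → 01110000 = 112
→ >> 1 → 00111000 = 56
→ >> 3 → 00000111 = 7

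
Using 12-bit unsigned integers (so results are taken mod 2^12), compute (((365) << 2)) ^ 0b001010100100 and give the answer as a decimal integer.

365 = 000101101101
→ << 2 (mod 2^12) → 010110110100 = 1460
0b001010100100 = 001010100100
→ ^ → 011100010000 = 1808

1808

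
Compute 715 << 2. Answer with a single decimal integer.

2860

715 = 001011001011
shift left by 2 → 101100101100 = 2860
(equivalently, 715 × 2^2 = 715 × 4)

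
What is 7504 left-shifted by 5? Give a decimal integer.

7504 = 000001110101010000
shift left by 5 → 111010101000000000 = 240128
(equivalently, 7504 × 2^5 = 7504 × 32)

240128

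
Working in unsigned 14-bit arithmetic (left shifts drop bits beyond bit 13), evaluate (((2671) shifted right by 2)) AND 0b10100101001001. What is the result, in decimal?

9

2671 = 00101001101111
→ shifted right by 2 → 00001010011011 = 667
0b10100101001001 = 10100101001001
→ AND → 00000000001001 = 9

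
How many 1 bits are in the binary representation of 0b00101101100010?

n = 101101100010
Count the 1s: 1 + 1 + 1 + 1 + 1 + 1 = 6

6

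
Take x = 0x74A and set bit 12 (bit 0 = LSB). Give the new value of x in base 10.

5962

x = 0011101001010
bit 12 is currently 0; set it via x | (1 << 12) = x | 4096
→ 1011101001010 = 5962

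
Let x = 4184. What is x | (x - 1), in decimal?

4191

x = 1000001011000 = 4184
x - 1 = 1000001010111
OR    = 1000001011111 = 4191
(x | (x - 1) sets all bits below the lowest set bit.)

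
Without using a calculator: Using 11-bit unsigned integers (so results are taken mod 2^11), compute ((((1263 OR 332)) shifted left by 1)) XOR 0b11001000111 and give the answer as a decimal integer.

1433

1263 = 10011101111
332 = 00101001100
→ OR → 10111101111 = 1519
→ shifted left by 1 (mod 2^11) → 01111011110 = 990
0b11001000111 = 11001000111
→ XOR → 10110011001 = 1433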